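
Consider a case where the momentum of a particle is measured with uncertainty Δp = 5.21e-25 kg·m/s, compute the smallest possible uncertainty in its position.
101.207 pm

Using the Heisenberg uncertainty principle:
ΔxΔp ≥ ℏ/2

The minimum uncertainty in position is:
Δx_min = ℏ/(2Δp)
Δx_min = (1.055e-34 J·s) / (2 × 5.210e-25 kg·m/s)
Δx_min = 1.012e-10 m = 101.207 pm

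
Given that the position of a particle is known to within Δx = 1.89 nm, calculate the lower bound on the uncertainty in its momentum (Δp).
2.790 × 10^-26 kg·m/s

Using the Heisenberg uncertainty principle:
ΔxΔp ≥ ℏ/2

The minimum uncertainty in momentum is:
Δp_min = ℏ/(2Δx)
Δp_min = (1.055e-34 J·s) / (2 × 1.890e-09 m)
Δp_min = 2.790e-26 kg·m/s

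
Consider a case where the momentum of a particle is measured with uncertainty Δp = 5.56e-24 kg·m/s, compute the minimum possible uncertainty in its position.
9.484 pm

Using the Heisenberg uncertainty principle:
ΔxΔp ≥ ℏ/2

The minimum uncertainty in position is:
Δx_min = ℏ/(2Δp)
Δx_min = (1.055e-34 J·s) / (2 × 5.560e-24 kg·m/s)
Δx_min = 9.484e-12 m = 9.484 pm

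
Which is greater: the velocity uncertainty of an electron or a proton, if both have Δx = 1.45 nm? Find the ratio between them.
The electron has the larger minimum velocity uncertainty, by a ratio of 1836.2.

For both particles, Δp_min = ℏ/(2Δx) = 3.636e-26 kg·m/s (same for both).

The velocity uncertainty is Δv = Δp/m:
- electron: Δv = 3.636e-26 / 9.109e-31 = 3.992e+04 m/s = 39.920 km/s
- proton: Δv = 3.636e-26 / 1.673e-27 = 2.174e+01 m/s = 21.741 m/s

Ratio: 3.992e+04 / 2.174e+01 = 1836.2

The lighter particle has larger velocity uncertainty because Δv ∝ 1/m.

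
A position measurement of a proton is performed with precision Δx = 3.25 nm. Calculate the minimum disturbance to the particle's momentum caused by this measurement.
1.622 × 10^-26 kg·m/s

The uncertainty principle implies that measuring position disturbs momentum:
ΔxΔp ≥ ℏ/2

When we measure position with precision Δx, we necessarily introduce a momentum uncertainty:
Δp ≥ ℏ/(2Δx)
Δp_min = (1.055e-34 J·s) / (2 × 3.250e-09 m)
Δp_min = 1.622e-26 kg·m/s

The more precisely we measure position, the greater the momentum disturbance.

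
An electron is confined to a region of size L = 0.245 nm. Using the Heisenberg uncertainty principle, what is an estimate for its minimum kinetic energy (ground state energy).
158.683 meV

Using the uncertainty principle to estimate ground state energy:

1. The position uncertainty is approximately the confinement size:
   Δx ≈ L = 2.450e-10 m

2. From ΔxΔp ≥ ℏ/2, the minimum momentum uncertainty is:
   Δp ≈ ℏ/(2L) = 2.152e-25 kg·m/s

3. The kinetic energy is approximately:
   KE ≈ (Δp)²/(2m) = (2.152e-25)²/(2 × 9.109e-31 kg)
   KE ≈ 2.542e-20 J = 158.683 meV

This is an order-of-magnitude estimate of the ground state energy.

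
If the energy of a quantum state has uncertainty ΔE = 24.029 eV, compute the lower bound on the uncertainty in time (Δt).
13.696 as

Using the energy-time uncertainty principle:
ΔEΔt ≥ ℏ/2

The minimum uncertainty in time is:
Δt_min = ℏ/(2ΔE)
Δt_min = (1.055e-34 J·s) / (2 × 3.850e-18 J)
Δt_min = 1.370e-17 s = 13.696 as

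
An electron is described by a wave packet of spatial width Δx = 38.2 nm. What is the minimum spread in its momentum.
1.380 × 10^-27 kg·m/s

For a wave packet, the spatial width Δx and momentum spread Δp are related by the uncertainty principle:
ΔxΔp ≥ ℏ/2

The minimum momentum spread is:
Δp_min = ℏ/(2Δx)
Δp_min = (1.055e-34 J·s) / (2 × 3.820e-08 m)
Δp_min = 1.380e-27 kg·m/s

A wave packet cannot have both a well-defined position and well-defined momentum.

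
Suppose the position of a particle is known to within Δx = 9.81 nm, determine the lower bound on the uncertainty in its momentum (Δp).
5.375 × 10^-27 kg·m/s

Using the Heisenberg uncertainty principle:
ΔxΔp ≥ ℏ/2

The minimum uncertainty in momentum is:
Δp_min = ℏ/(2Δx)
Δp_min = (1.055e-34 J·s) / (2 × 9.810e-09 m)
Δp_min = 5.375e-27 kg·m/s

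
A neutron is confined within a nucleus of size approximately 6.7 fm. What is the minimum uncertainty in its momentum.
7.870 × 10^-21 kg·m/s

Using the Heisenberg uncertainty principle:
ΔxΔp ≥ ℏ/2

With Δx ≈ L = 6.700e-15 m (the confinement size):
Δp_min = ℏ/(2Δx)
Δp_min = (1.055e-34 J·s) / (2 × 6.700e-15 m)
Δp_min = 7.870e-21 kg·m/s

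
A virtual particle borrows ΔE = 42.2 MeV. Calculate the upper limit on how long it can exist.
7.799 ys

Using the energy-time uncertainty principle:
ΔEΔt ≥ ℏ/2

For a virtual particle borrowing energy ΔE, the maximum lifetime is:
Δt_max = ℏ/(2ΔE)

Converting energy:
ΔE = 42.2 MeV = 6.761e-12 J

Δt_max = (1.055e-34 J·s) / (2 × 6.761e-12 J)
Δt_max = 7.799e-24 s = 7.799 ys

Virtual particles with higher borrowed energy exist for shorter times.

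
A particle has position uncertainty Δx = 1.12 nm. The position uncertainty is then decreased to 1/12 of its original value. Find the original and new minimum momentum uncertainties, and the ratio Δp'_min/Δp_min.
Original Δp_min = 4.708 × 10^-26 kg·m/s; new Δp'_min = 5.649 × 10^-25 kg·m/s; ratio Δp'_min/Δp_min = 12.

From the uncertainty principle ΔxΔp ≥ ℏ/2, the minimum momentum uncertainty is Δp_min = ℏ/(2Δx).

Original (Δx = 1.12 nm = 1.120e-09 m):
Δp_min = (1.055e-34 J·s)/(2 × 1.120e-09 m) = 4.708e-26 kg·m/s

When Δx → (1/12)Δx:
Δp'_min = ℏ/(2 × (1/12)Δx) = 12 × ℏ/(2Δx) = 12 × Δp_min
Δp'_min = 12 × 4.708e-26 kg·m/s = 5.649e-25 kg·m/s

Since Δp_min ∝ 1/Δx, when Δx is decreased to 1/12 of its original value, Δp_min increases to 12 times its original value.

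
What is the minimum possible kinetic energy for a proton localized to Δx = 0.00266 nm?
733.147 meV

Localizing a particle requires giving it sufficient momentum uncertainty:

1. From uncertainty principle: Δp ≥ ℏ/(2Δx)
   Δp_min = (1.055e-34 J·s) / (2 × 2.660e-12 m)
   Δp_min = 1.982e-23 kg·m/s

2. This momentum uncertainty corresponds to kinetic energy:
   KE ≈ (Δp)²/(2m) = (1.982e-23)²/(2 × 1.673e-27 kg)
   KE = 1.175e-19 J = 733.147 meV

Tighter localization requires more energy.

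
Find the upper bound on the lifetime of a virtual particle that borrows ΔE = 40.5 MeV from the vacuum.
8.126 ys

Using the energy-time uncertainty principle:
ΔEΔt ≥ ℏ/2

For a virtual particle borrowing energy ΔE, the maximum lifetime is:
Δt_max = ℏ/(2ΔE)

Converting energy:
ΔE = 40.5 MeV = 6.489e-12 J

Δt_max = (1.055e-34 J·s) / (2 × 6.489e-12 J)
Δt_max = 8.126e-24 s = 8.126 ys

Virtual particles with higher borrowed energy exist for shorter times.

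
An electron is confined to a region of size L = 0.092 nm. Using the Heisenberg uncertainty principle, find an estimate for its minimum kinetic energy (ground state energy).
1.125 eV

Using the uncertainty principle to estimate ground state energy:

1. The position uncertainty is approximately the confinement size:
   Δx ≈ L = 9.200e-11 m

2. From ΔxΔp ≥ ℏ/2, the minimum momentum uncertainty is:
   Δp ≈ ℏ/(2L) = 5.731e-25 kg·m/s

3. The kinetic energy is approximately:
   KE ≈ (Δp)²/(2m) = (5.731e-25)²/(2 × 9.109e-31 kg)
   KE ≈ 1.803e-19 J = 1.125 eV

This is an order-of-magnitude estimate of the ground state energy.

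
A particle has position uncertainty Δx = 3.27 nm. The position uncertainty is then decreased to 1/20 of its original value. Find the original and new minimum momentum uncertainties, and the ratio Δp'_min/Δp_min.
Original Δp_min = 1.612 × 10^-26 kg·m/s; new Δp'_min = 3.225 × 10^-25 kg·m/s; ratio Δp'_min/Δp_min = 20.

From the uncertainty principle ΔxΔp ≥ ℏ/2, the minimum momentum uncertainty is Δp_min = ℏ/(2Δx).

Original (Δx = 3.27 nm = 3.270e-09 m):
Δp_min = (1.055e-34 J·s)/(2 × 3.270e-09 m) = 1.612e-26 kg·m/s

When Δx → (1/20)Δx:
Δp'_min = ℏ/(2 × (1/20)Δx) = 20 × ℏ/(2Δx) = 20 × Δp_min
Δp'_min = 20 × 1.612e-26 kg·m/s = 3.225e-25 kg·m/s

Since Δp_min ∝ 1/Δx, when Δx is decreased to 1/20 of its original value, Δp_min increases to 20 times its original value.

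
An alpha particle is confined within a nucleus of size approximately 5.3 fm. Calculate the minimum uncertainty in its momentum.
9.949 × 10^-21 kg·m/s

Using the Heisenberg uncertainty principle:
ΔxΔp ≥ ℏ/2

With Δx ≈ L = 5.300e-15 m (the confinement size):
Δp_min = ℏ/(2Δx)
Δp_min = (1.055e-34 J·s) / (2 × 5.300e-15 m)
Δp_min = 9.949e-21 kg·m/s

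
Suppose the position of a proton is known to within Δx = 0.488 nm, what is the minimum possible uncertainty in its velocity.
64.599 m/s

Using the Heisenberg uncertainty principle and Δp = mΔv:
ΔxΔp ≥ ℏ/2
Δx(mΔv) ≥ ℏ/2

The minimum uncertainty in velocity is:
Δv_min = ℏ/(2mΔx)
Δv_min = (1.055e-34 J·s) / (2 × 1.673e-27 kg × 4.880e-10 m)
Δv_min = 6.460e+01 m/s = 64.599 m/s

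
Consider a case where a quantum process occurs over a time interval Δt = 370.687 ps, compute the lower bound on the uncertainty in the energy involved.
887.827 neV

Using the energy-time uncertainty principle:
ΔEΔt ≥ ℏ/2

The minimum uncertainty in energy is:
ΔE_min = ℏ/(2Δt)
ΔE_min = (1.055e-34 J·s) / (2 × 3.707e-10 s)
ΔE_min = 1.422e-25 J = 887.827 neV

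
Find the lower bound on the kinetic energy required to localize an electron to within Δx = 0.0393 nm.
6.167 eV

Localizing a particle requires giving it sufficient momentum uncertainty:

1. From uncertainty principle: Δp ≥ ℏ/(2Δx)
   Δp_min = (1.055e-34 J·s) / (2 × 3.930e-11 m)
   Δp_min = 1.342e-24 kg·m/s

2. This momentum uncertainty corresponds to kinetic energy:
   KE ≈ (Δp)²/(2m) = (1.342e-24)²/(2 × 9.109e-31 kg)
   KE = 9.881e-19 J = 6.167 eV

Tighter localization requires more energy.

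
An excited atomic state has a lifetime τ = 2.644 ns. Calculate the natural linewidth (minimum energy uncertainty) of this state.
124.473 neV

Using the energy-time uncertainty principle:
ΔEΔt ≥ ℏ/2

The lifetime τ represents the time uncertainty Δt.
The natural linewidth (minimum energy uncertainty) is:

ΔE = ℏ/(2τ)
ΔE = (1.055e-34 J·s) / (2 × 2.644e-09 s)
ΔE = 1.994e-26 J = 124.473 neV

This natural linewidth limits the precision of spectroscopic measurements.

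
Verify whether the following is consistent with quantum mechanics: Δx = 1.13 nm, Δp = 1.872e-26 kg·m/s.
No, it violates the uncertainty principle (impossible measurement).

Calculate the product ΔxΔp:
ΔxΔp = (1.130e-09 m) × (1.872e-26 kg·m/s)
ΔxΔp = 2.115e-35 J·s

Compare to the minimum allowed value ℏ/2:
ℏ/2 = 5.273e-35 J·s

Since ΔxΔp = 2.115e-35 J·s < 5.273e-35 J·s = ℏ/2,
the measurement violates the uncertainty principle.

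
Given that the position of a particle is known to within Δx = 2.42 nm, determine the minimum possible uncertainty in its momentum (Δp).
2.179 × 10^-26 kg·m/s

Using the Heisenberg uncertainty principle:
ΔxΔp ≥ ℏ/2

The minimum uncertainty in momentum is:
Δp_min = ℏ/(2Δx)
Δp_min = (1.055e-34 J·s) / (2 × 2.420e-09 m)
Δp_min = 2.179e-26 kg·m/s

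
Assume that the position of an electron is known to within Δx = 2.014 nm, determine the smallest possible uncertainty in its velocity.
28.741 km/s

Using the Heisenberg uncertainty principle and Δp = mΔv:
ΔxΔp ≥ ℏ/2
Δx(mΔv) ≥ ℏ/2

The minimum uncertainty in velocity is:
Δv_min = ℏ/(2mΔx)
Δv_min = (1.055e-34 J·s) / (2 × 9.109e-31 kg × 2.014e-09 m)
Δv_min = 2.874e+04 m/s = 28.741 km/s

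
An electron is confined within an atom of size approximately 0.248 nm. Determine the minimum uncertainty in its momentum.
2.126 × 10^-25 kg·m/s

Using the Heisenberg uncertainty principle:
ΔxΔp ≥ ℏ/2

With Δx ≈ L = 2.480e-10 m (the confinement size):
Δp_min = ℏ/(2Δx)
Δp_min = (1.055e-34 J·s) / (2 × 2.480e-10 m)
Δp_min = 2.126e-25 kg·m/s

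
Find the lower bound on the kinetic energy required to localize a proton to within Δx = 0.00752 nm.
91.731 meV

Localizing a particle requires giving it sufficient momentum uncertainty:

1. From uncertainty principle: Δp ≥ ℏ/(2Δx)
   Δp_min = (1.055e-34 J·s) / (2 × 7.520e-12 m)
   Δp_min = 7.012e-24 kg·m/s

2. This momentum uncertainty corresponds to kinetic energy:
   KE ≈ (Δp)²/(2m) = (7.012e-24)²/(2 × 1.673e-27 kg)
   KE = 1.470e-20 J = 91.731 meV

Tighter localization requires more energy.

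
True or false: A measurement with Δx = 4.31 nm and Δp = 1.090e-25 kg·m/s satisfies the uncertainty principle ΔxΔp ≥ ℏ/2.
Yes, it satisfies the uncertainty principle.

Calculate the product ΔxΔp:
ΔxΔp = (4.310e-09 m) × (1.090e-25 kg·m/s)
ΔxΔp = 4.698e-34 J·s

Compare to the minimum allowed value ℏ/2:
ℏ/2 = 5.273e-35 J·s

Since ΔxΔp = 4.698e-34 J·s ≥ 5.273e-35 J·s = ℏ/2,
the measurement satisfies the uncertainty principle.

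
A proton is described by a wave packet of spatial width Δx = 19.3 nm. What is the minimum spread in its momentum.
2.732 × 10^-27 kg·m/s

For a wave packet, the spatial width Δx and momentum spread Δp are related by the uncertainty principle:
ΔxΔp ≥ ℏ/2

The minimum momentum spread is:
Δp_min = ℏ/(2Δx)
Δp_min = (1.055e-34 J·s) / (2 × 1.930e-08 m)
Δp_min = 2.732e-27 kg·m/s

A wave packet cannot have both a well-defined position and well-defined momentum.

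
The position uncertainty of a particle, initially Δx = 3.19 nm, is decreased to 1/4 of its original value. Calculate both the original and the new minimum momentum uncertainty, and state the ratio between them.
Original Δp_min = 1.653 × 10^-26 kg·m/s; new Δp'_min = 6.612 × 10^-26 kg·m/s; ratio Δp'_min/Δp_min = 4.

From the uncertainty principle ΔxΔp ≥ ℏ/2, the minimum momentum uncertainty is Δp_min = ℏ/(2Δx).

Original (Δx = 3.19 nm = 3.190e-09 m):
Δp_min = (1.055e-34 J·s)/(2 × 3.190e-09 m) = 1.653e-26 kg·m/s

When Δx → (1/4)Δx:
Δp'_min = ℏ/(2 × (1/4)Δx) = 4 × ℏ/(2Δx) = 4 × Δp_min
Δp'_min = 4 × 1.653e-26 kg·m/s = 6.612e-26 kg·m/s

Since Δp_min ∝ 1/Δx, when Δx is decreased to 1/4 of its original value, Δp_min increases to 4 times its original value.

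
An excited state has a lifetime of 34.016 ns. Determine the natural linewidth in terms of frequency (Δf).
2.339 MHz

Using the energy-time uncertainty principle and E = hf:
ΔEΔt ≥ ℏ/2
hΔf·Δt ≥ ℏ/2

The minimum frequency uncertainty is:
Δf = ℏ/(2hτ) = 1/(4πτ)
Δf = 1/(4π × 3.402e-08 s)
Δf = 2.339e+06 Hz = 2.339 MHz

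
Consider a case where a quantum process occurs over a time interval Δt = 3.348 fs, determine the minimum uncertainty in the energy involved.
98.299 meV

Using the energy-time uncertainty principle:
ΔEΔt ≥ ℏ/2

The minimum uncertainty in energy is:
ΔE_min = ℏ/(2Δt)
ΔE_min = (1.055e-34 J·s) / (2 × 3.348e-15 s)
ΔE_min = 1.575e-20 J = 98.299 meV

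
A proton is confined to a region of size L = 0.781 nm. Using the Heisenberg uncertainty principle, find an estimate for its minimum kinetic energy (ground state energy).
8.505 μeV

Using the uncertainty principle to estimate ground state energy:

1. The position uncertainty is approximately the confinement size:
   Δx ≈ L = 7.810e-10 m

2. From ΔxΔp ≥ ℏ/2, the minimum momentum uncertainty is:
   Δp ≈ ℏ/(2L) = 6.751e-26 kg·m/s

3. The kinetic energy is approximately:
   KE ≈ (Δp)²/(2m) = (6.751e-26)²/(2 × 1.673e-27 kg)
   KE ≈ 1.363e-24 J = 8.505 μeV

This is an order-of-magnitude estimate of the ground state energy.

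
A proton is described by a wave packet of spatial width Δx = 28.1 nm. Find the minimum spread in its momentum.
1.876 × 10^-27 kg·m/s

For a wave packet, the spatial width Δx and momentum spread Δp are related by the uncertainty principle:
ΔxΔp ≥ ℏ/2

The minimum momentum spread is:
Δp_min = ℏ/(2Δx)
Δp_min = (1.055e-34 J·s) / (2 × 2.810e-08 m)
Δp_min = 1.876e-27 kg·m/s

A wave packet cannot have both a well-defined position and well-defined momentum.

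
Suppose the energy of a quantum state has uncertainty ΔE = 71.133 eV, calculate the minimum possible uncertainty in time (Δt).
4.627 as

Using the energy-time uncertainty principle:
ΔEΔt ≥ ℏ/2

The minimum uncertainty in time is:
Δt_min = ℏ/(2ΔE)
Δt_min = (1.055e-34 J·s) / (2 × 1.140e-17 J)
Δt_min = 4.627e-18 s = 4.627 as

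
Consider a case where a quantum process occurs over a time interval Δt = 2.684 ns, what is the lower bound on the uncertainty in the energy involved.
122.618 neV

Using the energy-time uncertainty principle:
ΔEΔt ≥ ℏ/2

The minimum uncertainty in energy is:
ΔE_min = ℏ/(2Δt)
ΔE_min = (1.055e-34 J·s) / (2 × 2.684e-09 s)
ΔE_min = 1.965e-26 J = 122.618 neV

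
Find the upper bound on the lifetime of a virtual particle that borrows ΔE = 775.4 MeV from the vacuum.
4.244 × 10^-25 s

Using the energy-time uncertainty principle:
ΔEΔt ≥ ℏ/2

For a virtual particle borrowing energy ΔE, the maximum lifetime is:
Δt_max = ℏ/(2ΔE)

Converting energy:
ΔE = 775.4 MeV = 1.242e-10 J

Δt_max = (1.055e-34 J·s) / (2 × 1.242e-10 J)
Δt_max = 4.244e-25 s = 4.244 × 10^-25 s

Virtual particles with higher borrowed energy exist for shorter times.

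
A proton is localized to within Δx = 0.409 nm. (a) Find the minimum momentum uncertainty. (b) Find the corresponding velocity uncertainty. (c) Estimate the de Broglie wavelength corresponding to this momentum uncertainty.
(a) Δp_min = 1.289 × 10^-25 kg·m/s
(b) Δv_min = 77.077 m/s
(c) λ_dB = 5.140 nm

Step-by-step:

(a) From the uncertainty principle:
Δp_min = ℏ/(2Δx) = (1.055e-34 J·s)/(2 × 4.090e-10 m) = 1.289e-25 kg·m/s

(b) The velocity uncertainty:
Δv = Δp/m = (1.289e-25 kg·m/s)/(1.673e-27 kg) = 7.708e+01 m/s = 77.077 m/s

(c) The de Broglie wavelength for this momentum:
λ = h/p = (6.626e-34 J·s)/(1.289e-25 kg·m/s) = 5.140e-09 m = 5.140 nm

Note: The de Broglie wavelength is comparable to the localization size, as expected from wave-particle duality.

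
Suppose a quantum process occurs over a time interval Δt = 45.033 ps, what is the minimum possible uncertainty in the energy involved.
7.308 μeV

Using the energy-time uncertainty principle:
ΔEΔt ≥ ℏ/2

The minimum uncertainty in energy is:
ΔE_min = ℏ/(2Δt)
ΔE_min = (1.055e-34 J·s) / (2 × 4.503e-11 s)
ΔE_min = 1.171e-24 J = 7.308 μeV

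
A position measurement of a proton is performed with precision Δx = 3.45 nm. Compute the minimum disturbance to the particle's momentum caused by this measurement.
1.528 × 10^-26 kg·m/s

The uncertainty principle implies that measuring position disturbs momentum:
ΔxΔp ≥ ℏ/2

When we measure position with precision Δx, we necessarily introduce a momentum uncertainty:
Δp ≥ ℏ/(2Δx)
Δp_min = (1.055e-34 J·s) / (2 × 3.450e-09 m)
Δp_min = 1.528e-26 kg·m/s

The more precisely we measure position, the greater the momentum disturbance.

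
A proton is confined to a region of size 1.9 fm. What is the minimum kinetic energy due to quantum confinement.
1.437 MeV

Using the uncertainty principle:

1. Position uncertainty: Δx ≈ 1.900e-15 m
2. Minimum momentum uncertainty: Δp = ℏ/(2Δx) = 2.775e-20 kg·m/s
3. Minimum kinetic energy:
   KE = (Δp)²/(2m) = (2.775e-20)²/(2 × 1.673e-27 kg)
   KE = 2.302e-13 J = 1.437 MeV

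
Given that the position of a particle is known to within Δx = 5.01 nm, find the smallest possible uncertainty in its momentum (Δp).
1.052 × 10^-26 kg·m/s

Using the Heisenberg uncertainty principle:
ΔxΔp ≥ ℏ/2

The minimum uncertainty in momentum is:
Δp_min = ℏ/(2Δx)
Δp_min = (1.055e-34 J·s) / (2 × 5.010e-09 m)
Δp_min = 1.052e-26 kg·m/s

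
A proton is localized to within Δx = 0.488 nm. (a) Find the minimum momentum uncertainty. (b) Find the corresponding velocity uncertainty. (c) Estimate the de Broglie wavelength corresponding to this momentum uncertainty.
(a) Δp_min = 1.081 × 10^-25 kg·m/s
(b) Δv_min = 64.599 m/s
(c) λ_dB = 6.132 nm

Step-by-step:

(a) From the uncertainty principle:
Δp_min = ℏ/(2Δx) = (1.055e-34 J·s)/(2 × 4.880e-10 m) = 1.081e-25 kg·m/s

(b) The velocity uncertainty:
Δv = Δp/m = (1.081e-25 kg·m/s)/(1.673e-27 kg) = 6.460e+01 m/s = 64.599 m/s

(c) The de Broglie wavelength for this momentum:
λ = h/p = (6.626e-34 J·s)/(1.081e-25 kg·m/s) = 6.132e-09 m = 6.132 nm

Note: The de Broglie wavelength is comparable to the localization size, as expected from wave-particle duality.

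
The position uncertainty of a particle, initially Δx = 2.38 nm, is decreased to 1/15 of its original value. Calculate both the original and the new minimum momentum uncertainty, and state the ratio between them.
Original Δp_min = 2.215 × 10^-26 kg·m/s; new Δp'_min = 3.323 × 10^-25 kg·m/s; ratio Δp'_min/Δp_min = 15.

From the uncertainty principle ΔxΔp ≥ ℏ/2, the minimum momentum uncertainty is Δp_min = ℏ/(2Δx).

Original (Δx = 2.38 nm = 2.380e-09 m):
Δp_min = (1.055e-34 J·s)/(2 × 2.380e-09 m) = 2.215e-26 kg·m/s

When Δx → (1/15)Δx:
Δp'_min = ℏ/(2 × (1/15)Δx) = 15 × ℏ/(2Δx) = 15 × Δp_min
Δp'_min = 15 × 2.215e-26 kg·m/s = 3.323e-25 kg·m/s

Since Δp_min ∝ 1/Δx, when Δx is decreased to 1/15 of its original value, Δp_min increases to 15 times its original value.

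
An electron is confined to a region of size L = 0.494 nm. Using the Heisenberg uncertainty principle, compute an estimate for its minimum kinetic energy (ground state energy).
39.031 meV

Using the uncertainty principle to estimate ground state energy:

1. The position uncertainty is approximately the confinement size:
   Δx ≈ L = 4.940e-10 m

2. From ΔxΔp ≥ ℏ/2, the minimum momentum uncertainty is:
   Δp ≈ ℏ/(2L) = 1.067e-25 kg·m/s

3. The kinetic energy is approximately:
   KE ≈ (Δp)²/(2m) = (1.067e-25)²/(2 × 9.109e-31 kg)
   KE ≈ 6.253e-21 J = 39.031 meV

This is an order-of-magnitude estimate of the ground state energy.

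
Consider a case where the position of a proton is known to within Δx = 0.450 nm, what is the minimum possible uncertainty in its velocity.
70.054 m/s

Using the Heisenberg uncertainty principle and Δp = mΔv:
ΔxΔp ≥ ℏ/2
Δx(mΔv) ≥ ℏ/2

The minimum uncertainty in velocity is:
Δv_min = ℏ/(2mΔx)
Δv_min = (1.055e-34 J·s) / (2 × 1.673e-27 kg × 4.500e-10 m)
Δv_min = 7.005e+01 m/s = 70.054 m/s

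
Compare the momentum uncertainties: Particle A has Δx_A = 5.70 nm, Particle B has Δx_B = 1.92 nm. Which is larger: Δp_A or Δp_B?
Particle B has the larger minimum momentum uncertainty, by a factor of 2.97.

For each particle, the minimum momentum uncertainty is Δp_min = ℏ/(2Δx):

Particle A: Δp_A = ℏ/(2×5.700e-09 m) = 9.251e-27 kg·m/s
Particle B: Δp_B = ℏ/(2×1.920e-09 m) = 2.746e-26 kg·m/s

Ratio: Δp_B/Δp_A = 2.97

Since Δp_min ∝ 1/Δx, the particle with smaller position uncertainty (B) has larger momentum uncertainty.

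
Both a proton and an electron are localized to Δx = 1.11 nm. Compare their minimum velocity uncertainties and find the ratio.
The electron has the larger minimum velocity uncertainty, by a ratio of 1836.2.

For both particles, Δp_min = ℏ/(2Δx) = 4.750e-26 kg·m/s (same for both).

The velocity uncertainty is Δv = Δp/m:
- proton: Δv = 4.750e-26 / 1.673e-27 = 2.840e+01 m/s = 28.400 m/s
- electron: Δv = 4.750e-26 / 9.109e-31 = 5.215e+04 m/s = 52.148 km/s

Ratio: 5.215e+04 / 2.840e+01 = 1836.2

The lighter particle has larger velocity uncertainty because Δv ∝ 1/m.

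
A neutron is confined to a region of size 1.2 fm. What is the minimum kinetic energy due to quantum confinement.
3.597 MeV

Using the uncertainty principle:

1. Position uncertainty: Δx ≈ 1.200e-15 m
2. Minimum momentum uncertainty: Δp = ℏ/(2Δx) = 4.394e-20 kg·m/s
3. Minimum kinetic energy:
   KE = (Δp)²/(2m) = (4.394e-20)²/(2 × 1.675e-27 kg)
   KE = 5.764e-13 J = 3.597 MeV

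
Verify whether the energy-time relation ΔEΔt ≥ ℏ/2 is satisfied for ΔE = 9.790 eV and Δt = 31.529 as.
No, it violates the uncertainty relation.

Calculate the product ΔEΔt:
ΔE = 9.790 eV = 1.569e-18 J
ΔEΔt = (1.569e-18 J) × (3.153e-17 s)
ΔEΔt = 4.945e-35 J·s

Compare to the minimum allowed value ℏ/2:
ℏ/2 = 5.273e-35 J·s

Since ΔEΔt = 4.945e-35 J·s < 5.273e-35 J·s = ℏ/2,
this violates the uncertainty relation.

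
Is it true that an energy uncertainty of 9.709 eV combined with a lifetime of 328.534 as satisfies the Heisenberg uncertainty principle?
Yes, it satisfies the uncertainty relation.

Calculate the product ΔEΔt:
ΔE = 9.709 eV = 1.556e-18 J
ΔEΔt = (1.556e-18 J) × (3.285e-16 s)
ΔEΔt = 5.111e-34 J·s

Compare to the minimum allowed value ℏ/2:
ℏ/2 = 5.273e-35 J·s

Since ΔEΔt = 5.111e-34 J·s ≥ 5.273e-35 J·s = ℏ/2,
this satisfies the uncertainty relation.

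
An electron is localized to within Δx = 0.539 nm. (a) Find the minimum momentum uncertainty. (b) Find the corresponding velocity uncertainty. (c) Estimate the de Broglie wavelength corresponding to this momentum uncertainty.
(a) Δp_min = 9.783 × 10^-26 kg·m/s
(b) Δv_min = 107.391 km/s
(c) λ_dB = 6.773 nm

Step-by-step:

(a) From the uncertainty principle:
Δp_min = ℏ/(2Δx) = (1.055e-34 J·s)/(2 × 5.390e-10 m) = 9.783e-26 kg·m/s

(b) The velocity uncertainty:
Δv = Δp/m = (9.783e-26 kg·m/s)/(9.109e-31 kg) = 1.074e+05 m/s = 107.391 km/s

(c) The de Broglie wavelength for this momentum:
λ = h/p = (6.626e-34 J·s)/(9.783e-26 kg·m/s) = 6.773e-09 m = 6.773 nm

Note: The de Broglie wavelength is comparable to the localization size, as expected from wave-particle duality.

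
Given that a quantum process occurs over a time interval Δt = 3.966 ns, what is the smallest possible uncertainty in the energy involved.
82.982 neV

Using the energy-time uncertainty principle:
ΔEΔt ≥ ℏ/2

The minimum uncertainty in energy is:
ΔE_min = ℏ/(2Δt)
ΔE_min = (1.055e-34 J·s) / (2 × 3.966e-09 s)
ΔE_min = 1.330e-26 J = 82.982 neV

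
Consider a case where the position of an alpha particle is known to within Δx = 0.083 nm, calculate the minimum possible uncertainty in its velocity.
95.608 m/s

Using the Heisenberg uncertainty principle and Δp = mΔv:
ΔxΔp ≥ ℏ/2
Δx(mΔv) ≥ ℏ/2

The minimum uncertainty in velocity is:
Δv_min = ℏ/(2mΔx)
Δv_min = (1.055e-34 J·s) / (2 × 6.645e-27 kg × 8.300e-11 m)
Δv_min = 9.561e+01 m/s = 95.608 m/s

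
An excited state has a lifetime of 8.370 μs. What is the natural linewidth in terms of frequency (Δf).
9.507 kHz

Using the energy-time uncertainty principle and E = hf:
ΔEΔt ≥ ℏ/2
hΔf·Δt ≥ ℏ/2

The minimum frequency uncertainty is:
Δf = ℏ/(2hτ) = 1/(4πτ)
Δf = 1/(4π × 8.370e-06 s)
Δf = 9.507e+03 Hz = 9.507 kHz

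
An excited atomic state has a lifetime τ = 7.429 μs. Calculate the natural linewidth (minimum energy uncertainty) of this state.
44.300 peV

Using the energy-time uncertainty principle:
ΔEΔt ≥ ℏ/2

The lifetime τ represents the time uncertainty Δt.
The natural linewidth (minimum energy uncertainty) is:

ΔE = ℏ/(2τ)
ΔE = (1.055e-34 J·s) / (2 × 7.429e-06 s)
ΔE = 7.098e-30 J = 44.300 peV

This natural linewidth limits the precision of spectroscopic measurements.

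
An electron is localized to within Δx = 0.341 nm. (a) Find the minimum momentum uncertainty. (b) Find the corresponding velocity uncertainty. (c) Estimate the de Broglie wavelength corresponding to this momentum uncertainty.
(a) Δp_min = 1.546 × 10^-25 kg·m/s
(b) Δv_min = 169.747 km/s
(c) λ_dB = 4.285 nm

Step-by-step:

(a) From the uncertainty principle:
Δp_min = ℏ/(2Δx) = (1.055e-34 J·s)/(2 × 3.410e-10 m) = 1.546e-25 kg·m/s

(b) The velocity uncertainty:
Δv = Δp/m = (1.546e-25 kg·m/s)/(9.109e-31 kg) = 1.697e+05 m/s = 169.747 km/s

(c) The de Broglie wavelength for this momentum:
λ = h/p = (6.626e-34 J·s)/(1.546e-25 kg·m/s) = 4.285e-09 m = 4.285 nm

Note: The de Broglie wavelength is comparable to the localization size, as expected from wave-particle duality.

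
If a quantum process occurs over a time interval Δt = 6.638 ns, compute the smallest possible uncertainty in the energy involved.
49.579 neV

Using the energy-time uncertainty principle:
ΔEΔt ≥ ℏ/2

The minimum uncertainty in energy is:
ΔE_min = ℏ/(2Δt)
ΔE_min = (1.055e-34 J·s) / (2 × 6.638e-09 s)
ΔE_min = 7.943e-27 J = 49.579 neV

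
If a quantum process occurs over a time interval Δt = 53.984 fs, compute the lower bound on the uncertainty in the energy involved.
6.096 meV

Using the energy-time uncertainty principle:
ΔEΔt ≥ ℏ/2

The minimum uncertainty in energy is:
ΔE_min = ℏ/(2Δt)
ΔE_min = (1.055e-34 J·s) / (2 × 5.398e-14 s)
ΔE_min = 9.767e-22 J = 6.096 meV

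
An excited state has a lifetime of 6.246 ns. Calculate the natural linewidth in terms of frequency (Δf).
12.741 MHz

Using the energy-time uncertainty principle and E = hf:
ΔEΔt ≥ ℏ/2
hΔf·Δt ≥ ℏ/2

The minimum frequency uncertainty is:
Δf = ℏ/(2hτ) = 1/(4πτ)
Δf = 1/(4π × 6.246e-09 s)
Δf = 1.274e+07 Hz = 12.741 MHz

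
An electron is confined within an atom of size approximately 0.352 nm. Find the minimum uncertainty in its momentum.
1.498 × 10^-25 kg·m/s

Using the Heisenberg uncertainty principle:
ΔxΔp ≥ ℏ/2

With Δx ≈ L = 3.520e-10 m (the confinement size):
Δp_min = ℏ/(2Δx)
Δp_min = (1.055e-34 J·s) / (2 × 3.520e-10 m)
Δp_min = 1.498e-25 kg·m/s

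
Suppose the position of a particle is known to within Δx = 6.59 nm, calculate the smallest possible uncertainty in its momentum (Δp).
8.001 × 10^-27 kg·m/s

Using the Heisenberg uncertainty principle:
ΔxΔp ≥ ℏ/2

The minimum uncertainty in momentum is:
Δp_min = ℏ/(2Δx)
Δp_min = (1.055e-34 J·s) / (2 × 6.590e-09 m)
Δp_min = 8.001e-27 kg·m/s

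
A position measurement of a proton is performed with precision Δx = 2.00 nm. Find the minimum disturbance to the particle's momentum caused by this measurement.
2.636 × 10^-26 kg·m/s

The uncertainty principle implies that measuring position disturbs momentum:
ΔxΔp ≥ ℏ/2

When we measure position with precision Δx, we necessarily introduce a momentum uncertainty:
Δp ≥ ℏ/(2Δx)
Δp_min = (1.055e-34 J·s) / (2 × 2.000e-09 m)
Δp_min = 2.636e-26 kg·m/s

The more precisely we measure position, the greater the momentum disturbance.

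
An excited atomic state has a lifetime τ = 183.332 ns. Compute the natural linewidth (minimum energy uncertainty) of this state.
1.795 neV

Using the energy-time uncertainty principle:
ΔEΔt ≥ ℏ/2

The lifetime τ represents the time uncertainty Δt.
The natural linewidth (minimum energy uncertainty) is:

ΔE = ℏ/(2τ)
ΔE = (1.055e-34 J·s) / (2 × 1.833e-07 s)
ΔE = 2.876e-28 J = 1.795 neV

This natural linewidth limits the precision of spectroscopic measurements.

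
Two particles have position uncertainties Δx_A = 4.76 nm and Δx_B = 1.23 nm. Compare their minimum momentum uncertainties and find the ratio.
Particle B has the larger minimum momentum uncertainty, by a factor of 3.87.

For each particle, the minimum momentum uncertainty is Δp_min = ℏ/(2Δx):

Particle A: Δp_A = ℏ/(2×4.760e-09 m) = 1.108e-26 kg·m/s
Particle B: Δp_B = ℏ/(2×1.230e-09 m) = 4.287e-26 kg·m/s

Ratio: Δp_B/Δp_A = 3.87

Since Δp_min ∝ 1/Δx, the particle with smaller position uncertainty (B) has larger momentum uncertainty.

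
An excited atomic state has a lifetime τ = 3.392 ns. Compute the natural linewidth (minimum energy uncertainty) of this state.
97.024 neV

Using the energy-time uncertainty principle:
ΔEΔt ≥ ℏ/2

The lifetime τ represents the time uncertainty Δt.
The natural linewidth (minimum energy uncertainty) is:

ΔE = ℏ/(2τ)
ΔE = (1.055e-34 J·s) / (2 × 3.392e-09 s)
ΔE = 1.554e-26 J = 97.024 neV

This natural linewidth limits the precision of spectroscopic measurements.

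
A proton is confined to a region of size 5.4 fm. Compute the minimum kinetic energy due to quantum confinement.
177.896 keV

Using the uncertainty principle:

1. Position uncertainty: Δx ≈ 5.400e-15 m
2. Minimum momentum uncertainty: Δp = ℏ/(2Δx) = 9.765e-21 kg·m/s
3. Minimum kinetic energy:
   KE = (Δp)²/(2m) = (9.765e-21)²/(2 × 1.673e-27 kg)
   KE = 2.850e-14 J = 177.896 keV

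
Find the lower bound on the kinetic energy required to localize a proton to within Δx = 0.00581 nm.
153.675 meV

Localizing a particle requires giving it sufficient momentum uncertainty:

1. From uncertainty principle: Δp ≥ ℏ/(2Δx)
   Δp_min = (1.055e-34 J·s) / (2 × 5.810e-12 m)
   Δp_min = 9.075e-24 kg·m/s

2. This momentum uncertainty corresponds to kinetic energy:
   KE ≈ (Δp)²/(2m) = (9.075e-24)²/(2 × 1.673e-27 kg)
   KE = 2.462e-20 J = 153.675 meV

Tighter localization requires more energy.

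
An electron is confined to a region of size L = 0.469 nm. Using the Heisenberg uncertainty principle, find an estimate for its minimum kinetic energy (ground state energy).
43.303 meV

Using the uncertainty principle to estimate ground state energy:

1. The position uncertainty is approximately the confinement size:
   Δx ≈ L = 4.690e-10 m

2. From ΔxΔp ≥ ℏ/2, the minimum momentum uncertainty is:
   Δp ≈ ℏ/(2L) = 1.124e-25 kg·m/s

3. The kinetic energy is approximately:
   KE ≈ (Δp)²/(2m) = (1.124e-25)²/(2 × 9.109e-31 kg)
   KE ≈ 6.938e-21 J = 43.303 meV

This is an order-of-magnitude estimate of the ground state energy.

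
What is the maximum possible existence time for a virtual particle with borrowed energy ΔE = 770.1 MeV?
4.274 × 10^-25 s

Using the energy-time uncertainty principle:
ΔEΔt ≥ ℏ/2

For a virtual particle borrowing energy ΔE, the maximum lifetime is:
Δt_max = ℏ/(2ΔE)

Converting energy:
ΔE = 770.1 MeV = 1.234e-10 J

Δt_max = (1.055e-34 J·s) / (2 × 1.234e-10 J)
Δt_max = 4.274e-25 s = 4.274 × 10^-25 s

Virtual particles with higher borrowed energy exist for shorter times.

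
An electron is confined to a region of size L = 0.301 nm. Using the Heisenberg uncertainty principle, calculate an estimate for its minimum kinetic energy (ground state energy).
105.131 meV

Using the uncertainty principle to estimate ground state energy:

1. The position uncertainty is approximately the confinement size:
   Δx ≈ L = 3.010e-10 m

2. From ΔxΔp ≥ ℏ/2, the minimum momentum uncertainty is:
   Δp ≈ ℏ/(2L) = 1.752e-25 kg·m/s

3. The kinetic energy is approximately:
   KE ≈ (Δp)²/(2m) = (1.752e-25)²/(2 × 9.109e-31 kg)
   KE ≈ 1.684e-20 J = 105.131 meV

This is an order-of-magnitude estimate of the ground state energy.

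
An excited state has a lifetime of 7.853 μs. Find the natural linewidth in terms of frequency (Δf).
10.133 kHz

Using the energy-time uncertainty principle and E = hf:
ΔEΔt ≥ ℏ/2
hΔf·Δt ≥ ℏ/2

The minimum frequency uncertainty is:
Δf = ℏ/(2hτ) = 1/(4πτ)
Δf = 1/(4π × 7.853e-06 s)
Δf = 1.013e+04 Hz = 10.133 kHz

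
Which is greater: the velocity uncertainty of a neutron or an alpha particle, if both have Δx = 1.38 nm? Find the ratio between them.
The neutron has the larger minimum velocity uncertainty, by a ratio of 4.0.

For both particles, Δp_min = ℏ/(2Δx) = 3.821e-26 kg·m/s (same for both).

The velocity uncertainty is Δv = Δp/m:
- neutron: Δv = 3.821e-26 / 1.675e-27 = 2.281e+01 m/s = 22.812 m/s
- alpha particle: Δv = 3.821e-26 / 6.645e-27 = 5.750e+00 m/s = 5.750 m/s

Ratio: 2.281e+01 / 5.750e+00 = 4.0

The lighter particle has larger velocity uncertainty because Δv ∝ 1/m.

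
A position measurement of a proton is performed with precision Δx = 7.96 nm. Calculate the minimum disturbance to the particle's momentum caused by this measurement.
6.624 × 10^-27 kg·m/s

The uncertainty principle implies that measuring position disturbs momentum:
ΔxΔp ≥ ℏ/2

When we measure position with precision Δx, we necessarily introduce a momentum uncertainty:
Δp ≥ ℏ/(2Δx)
Δp_min = (1.055e-34 J·s) / (2 × 7.960e-09 m)
Δp_min = 6.624e-27 kg·m/s

The more precisely we measure position, the greater the momentum disturbance.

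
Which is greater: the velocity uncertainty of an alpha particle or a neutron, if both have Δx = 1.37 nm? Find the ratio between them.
The neutron has the larger minimum velocity uncertainty, by a ratio of 4.0.

For both particles, Δp_min = ℏ/(2Δx) = 3.849e-26 kg·m/s (same for both).

The velocity uncertainty is Δv = Δp/m:
- alpha particle: Δv = 3.849e-26 / 6.645e-27 = 5.792e+00 m/s = 5.792 m/s
- neutron: Δv = 3.849e-26 / 1.675e-27 = 2.298e+01 m/s = 22.979 m/s

Ratio: 2.298e+01 / 5.792e+00 = 4.0

The lighter particle has larger velocity uncertainty because Δv ∝ 1/m.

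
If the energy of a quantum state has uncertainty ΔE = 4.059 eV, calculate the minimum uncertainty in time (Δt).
81.081 as

Using the energy-time uncertainty principle:
ΔEΔt ≥ ℏ/2

The minimum uncertainty in time is:
Δt_min = ℏ/(2ΔE)
Δt_min = (1.055e-34 J·s) / (2 × 6.503e-19 J)
Δt_min = 8.108e-17 s = 81.081 as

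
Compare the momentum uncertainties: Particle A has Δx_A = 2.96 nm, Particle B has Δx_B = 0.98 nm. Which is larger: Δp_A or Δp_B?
Particle B has the larger minimum momentum uncertainty, by a factor of 3.02.

For each particle, the minimum momentum uncertainty is Δp_min = ℏ/(2Δx):

Particle A: Δp_A = ℏ/(2×2.960e-09 m) = 1.781e-26 kg·m/s
Particle B: Δp_B = ℏ/(2×9.800e-10 m) = 5.380e-26 kg·m/s

Ratio: Δp_B/Δp_A = 3.02

Since Δp_min ∝ 1/Δx, the particle with smaller position uncertainty (B) has larger momentum uncertainty.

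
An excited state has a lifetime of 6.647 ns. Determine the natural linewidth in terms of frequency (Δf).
11.972 MHz

Using the energy-time uncertainty principle and E = hf:
ΔEΔt ≥ ℏ/2
hΔf·Δt ≥ ℏ/2

The minimum frequency uncertainty is:
Δf = ℏ/(2hτ) = 1/(4πτ)
Δf = 1/(4π × 6.647e-09 s)
Δf = 1.197e+07 Hz = 11.972 MHz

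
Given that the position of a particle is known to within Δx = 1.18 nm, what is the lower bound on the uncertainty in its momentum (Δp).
4.469 × 10^-26 kg·m/s

Using the Heisenberg uncertainty principle:
ΔxΔp ≥ ℏ/2

The minimum uncertainty in momentum is:
Δp_min = ℏ/(2Δx)
Δp_min = (1.055e-34 J·s) / (2 × 1.180e-09 m)
Δp_min = 4.469e-26 kg·m/s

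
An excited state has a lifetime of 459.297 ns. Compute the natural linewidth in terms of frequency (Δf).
173.259 kHz

Using the energy-time uncertainty principle and E = hf:
ΔEΔt ≥ ℏ/2
hΔf·Δt ≥ ℏ/2

The minimum frequency uncertainty is:
Δf = ℏ/(2hτ) = 1/(4πτ)
Δf = 1/(4π × 4.593e-07 s)
Δf = 1.733e+05 Hz = 173.259 kHz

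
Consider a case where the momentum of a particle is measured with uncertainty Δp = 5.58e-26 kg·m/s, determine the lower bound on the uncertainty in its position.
944.957 pm

Using the Heisenberg uncertainty principle:
ΔxΔp ≥ ℏ/2

The minimum uncertainty in position is:
Δx_min = ℏ/(2Δp)
Δx_min = (1.055e-34 J·s) / (2 × 5.580e-26 kg·m/s)
Δx_min = 9.450e-10 m = 944.957 pm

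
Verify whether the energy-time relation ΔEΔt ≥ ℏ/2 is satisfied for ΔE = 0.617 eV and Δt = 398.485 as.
No, it violates the uncertainty relation.

Calculate the product ΔEΔt:
ΔE = 0.617 eV = 9.885e-20 J
ΔEΔt = (9.885e-20 J) × (3.985e-16 s)
ΔEΔt = 3.939e-35 J·s

Compare to the minimum allowed value ℏ/2:
ℏ/2 = 5.273e-35 J·s

Since ΔEΔt = 3.939e-35 J·s < 5.273e-35 J·s = ℏ/2,
this violates the uncertainty relation.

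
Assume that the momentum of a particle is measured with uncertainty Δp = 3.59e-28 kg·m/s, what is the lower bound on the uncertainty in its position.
146.876 nm

Using the Heisenberg uncertainty principle:
ΔxΔp ≥ ℏ/2

The minimum uncertainty in position is:
Δx_min = ℏ/(2Δp)
Δx_min = (1.055e-34 J·s) / (2 × 3.590e-28 kg·m/s)
Δx_min = 1.469e-07 m = 146.876 nm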